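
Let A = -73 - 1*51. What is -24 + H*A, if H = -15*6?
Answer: 11136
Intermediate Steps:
A = -124 (A = -73 - 51 = -124)
H = -90 (H = -15*6 = -90)
-24 + H*A = -24 - 90*(-124) = -24 + 11160 = 11136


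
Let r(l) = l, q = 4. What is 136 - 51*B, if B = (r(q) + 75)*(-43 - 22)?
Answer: 262021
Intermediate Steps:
B = -5135 (B = (4 + 75)*(-43 - 22) = 79*(-65) = -5135)
136 - 51*B = 136 - 51*(-5135) = 136 + 261885 = 262021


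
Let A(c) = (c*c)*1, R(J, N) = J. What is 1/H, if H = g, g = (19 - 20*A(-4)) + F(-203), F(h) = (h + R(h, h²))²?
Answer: 1/164535 ≈ 6.0777e-6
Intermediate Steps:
A(c) = c² (A(c) = c²*1 = c²)
F(h) = 4*h² (F(h) = (h + h)² = (2*h)² = 4*h²)
g = 164535 (g = (19 - 20*(-4)²) + 4*(-203)² = (19 - 20*16) + 4*41209 = (19 - 320) + 164836 = -301 + 164836 = 164535)
H = 164535
1/H = 1/164535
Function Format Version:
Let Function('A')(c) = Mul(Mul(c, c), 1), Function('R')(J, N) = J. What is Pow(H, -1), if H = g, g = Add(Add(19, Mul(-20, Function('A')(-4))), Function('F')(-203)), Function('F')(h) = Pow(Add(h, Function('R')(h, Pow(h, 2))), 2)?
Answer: Rational(1, 164535) ≈ 6.0777e-6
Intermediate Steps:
Function('A')(c) = Pow(c, 2) (Function('A')(c) = Mul(Pow(c, 2), 1) = Pow(c, 2))
Function('F')(h) = Mul(4, Pow(h, 2)) (Function('F')(h) = Pow(Add(h, h), 2) = Pow(Mul(2, h), 2) = Mul(4, Pow(h, 2)))
g = 164535 (g = Add(Add(19, Mul(-20, Pow(-4, 2))), Mul(4, Pow(-203, 2))) = Add(Add(19, Mul(-20, 16)), Mul(4, 41209)) = Add(Add(19, -320), 164836) = Add(-301, 164836) = 164535)
H = 164535
Pow(H, -1) = Pow(164535, -1) = Rational(1, 164535)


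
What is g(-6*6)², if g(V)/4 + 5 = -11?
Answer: 4096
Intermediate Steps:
g(V) = -64 (g(V) = -20 + 4*(-11) = -20 - 44 = -64)
g(-6*6)² = (-64)² = 4096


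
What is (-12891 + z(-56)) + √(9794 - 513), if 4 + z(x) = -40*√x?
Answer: -12895 + √9281 - 80*I*√14 ≈ -12799.0 - 299.33*I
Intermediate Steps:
z(x) = -4 - 40*√x
(-12891 + z(-56)) + √(9794 - 513) = (-12891 + (-4 - 80*I*√14)) + √(9794 - 513) = (-12891 + (-4 - 80*I*√14)) + √9281 = (-12895 - 80*I*√14) + √9281 = -12895 + √9281 - 80*I*√14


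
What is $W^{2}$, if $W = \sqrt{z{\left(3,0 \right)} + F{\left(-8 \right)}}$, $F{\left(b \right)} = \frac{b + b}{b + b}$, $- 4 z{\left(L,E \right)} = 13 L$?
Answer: $- \frac{35}{4} \approx -8.75$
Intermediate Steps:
$z{\left(L,E \right)} = - \frac{13 L}{4}$
$F{\left(b \right)} = 1$ ($F{\left(b \right)} = \frac{2 b}{2 b} = 2 b \frac{1}{2 b} = 1$)
$W = \frac{i \sqrt{35}}{2}$ ($W = \sqrt{\left(- \frac{13}{4}\right) 3 + 1} = \sqrt{- \frac{39}{4} + 1} = \sqrt{- \frac{35}{4}} = \frac{i \sqrt{35}}{2} \approx 2.958 i$)
$W^{2} = \left(\frac{i \sqrt{35}}{2}\right)^{2} = - \frac{35}{4}$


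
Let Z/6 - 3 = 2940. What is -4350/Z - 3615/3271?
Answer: -13010420/9626553 ≈ -1.3515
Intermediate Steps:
Z = 17658 (Z = 18 + 6*2940 = 18 + 17640 = 17658)
-4350/Z - 3615/3271 = -4350/17658 - 3615/3271 = -4350*1/17658 - 3615*1/3271 = -725/2943 - 3615/3271 = -13010420/9626553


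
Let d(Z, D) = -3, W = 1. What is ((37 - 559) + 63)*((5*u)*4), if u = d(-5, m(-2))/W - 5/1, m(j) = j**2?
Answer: 73440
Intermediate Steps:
u = -8 (u = -3/1 - 5/1 = -3*1 - 5*1 = -3 - 5 = -8)
((37 - 559) + 63)*((5*u)*4) = ((37 - 559) + 63)*((5*(-8))*4) = (-522 + 63)*(-40*4) = -459*(-160) = 73440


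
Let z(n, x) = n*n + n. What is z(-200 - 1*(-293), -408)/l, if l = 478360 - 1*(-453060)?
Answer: 4371/465710 ≈ 0.0093857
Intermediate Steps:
z(n, x) = n + n**2 (z(n, x) = n**2 + n = n + n**2)
l = 931420 (l = 478360 + 453060 = 931420)
z(-200 - 1*(-293), -408)/l = ((-200 - 1*(-293))*(1 + (-200 - 1*(-293))))/931420 = ((-200 + 293)*(1 + (-200 + 293)))*(1/931420) = (93*(1 + 93))*(1/931420) = (93*94)*(1/931420) = 8742*(1/931420) = 4371/465710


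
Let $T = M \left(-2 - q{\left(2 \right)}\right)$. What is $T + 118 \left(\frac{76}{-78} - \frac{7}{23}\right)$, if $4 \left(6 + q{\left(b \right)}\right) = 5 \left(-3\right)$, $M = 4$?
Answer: $- \frac{107539}{897} \approx -119.89$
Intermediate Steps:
$q{\left(b \right)} = - \frac{39}{4}$ ($q{\left(b \right)} = -6 + \frac{5 \left(-3\right)}{4} = -6 + \frac{1}{4} \left(-15\right) = -6 - \frac{15}{4} = - \frac{39}{4}$)
$T = 31$ ($T = 4 \left(-2 - - \frac{39}{4}\right) = 4 \left(-2 + \frac{39}{4}\right) = 4 \cdot \frac{31}{4} = 31$)
$T + 118 \left(\frac{76}{-78} - \frac{7}{23}\right) = 31 + 118 \left(\frac{76}{-78} - \frac{7}{23}\right) = 31 + 118 \left(76 \left(- \frac{1}{78}\right) - \frac{7}{23}\right) = 31 + 118 \left(- \frac{38}{39} - \frac{7}{23}\right) = 31 + 118 \left(- \frac{1147}{897}\right) = 31 - \frac{135346}{897} = - \frac{107539}{897}$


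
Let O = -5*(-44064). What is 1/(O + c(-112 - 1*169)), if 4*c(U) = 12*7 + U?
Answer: 4/881083 ≈ 4.5399e-6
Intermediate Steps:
c(U) = 21 + U/4 (c(U) = (12*7 + U)/4 = (84 + U)/4 = 21 + U/4)
O = 220320
1/(O + c(-112 - 1*169)) = 1/(220320 + (21 + (-112 - 1*169)/4)) = 1/(220320 + (21 + (-112 - 169)/4)) = 1/(220320 + (21 + (¼)*(-281))) = 1/(220320 + (21 - 281/4)) = 1/(220320 - 197/4) = 1/(881083/4) = 4/881083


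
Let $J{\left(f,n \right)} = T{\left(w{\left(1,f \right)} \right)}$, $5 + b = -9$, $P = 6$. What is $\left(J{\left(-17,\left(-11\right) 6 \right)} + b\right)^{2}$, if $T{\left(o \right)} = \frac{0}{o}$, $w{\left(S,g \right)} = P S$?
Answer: $196$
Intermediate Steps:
$w{\left(S,g \right)} = 6 S$
$b = -14$ ($b = -5 - 9 = -14$)
$T{\left(o \right)} = 0$
$J{\left(f,n \right)} = 0$
$\left(J{\left(-17,\left(-11\right) 6 \right)} + b\right)^{2} = \left(0 - 14\right)^{2} = \left(-14\right)^{2} = 196$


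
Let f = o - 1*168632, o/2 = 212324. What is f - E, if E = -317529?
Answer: 573545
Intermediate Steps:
o = 424648 (o = 2*212324 = 424648)
f = 256016 (f = 424648 - 1*168632 = 424648 - 168632 = 256016)
f - E = 256016 - 1*(-317529) = 256016 + 317529 = 573545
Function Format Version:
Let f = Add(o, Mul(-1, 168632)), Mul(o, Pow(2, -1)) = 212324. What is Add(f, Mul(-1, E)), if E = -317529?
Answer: 573545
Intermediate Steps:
o = 424648 (o = Mul(2, 212324) = 424648)
f = 256016 (f = Add(424648, Mul(-1, 168632)) = Add(424648, -168632) = 256016)
Add(f, Mul(-1, E)) = Add(256016, Mul(-1, -317529)) = Add(256016, 317529) = 573545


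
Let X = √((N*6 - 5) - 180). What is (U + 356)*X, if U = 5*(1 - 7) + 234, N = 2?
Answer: 560*I*√173 ≈ 7365.6*I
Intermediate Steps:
U = 204 (U = 5*(-6) + 234 = -30 + 234 = 204)
X = I*√173 (X = √((2*6 - 5) - 180) = √((12 - 5) - 180) = √(7 - 180) = √(-173) = I*√173 ≈ 13.153*I)
(U + 356)*X = (204 + 356)*(I*√173) = 560*(I*√173) = 560*I*√173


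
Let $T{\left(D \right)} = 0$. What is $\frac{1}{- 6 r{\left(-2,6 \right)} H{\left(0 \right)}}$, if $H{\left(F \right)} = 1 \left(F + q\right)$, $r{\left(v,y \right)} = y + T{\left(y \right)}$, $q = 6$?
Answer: $- \frac{1}{216} \approx -0.0046296$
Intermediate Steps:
$r{\left(v,y \right)} = y$ ($r{\left(v,y \right)} = y + 0 = y$)
$H{\left(F \right)} = 6 + F$ ($H{\left(F \right)} = 1 \left(F + 6\right) = 1 \left(6 + F\right) = 6 + F$)
$\frac{1}{- 6 r{\left(-2,6 \right)} H{\left(0 \right)}} = \frac{1}{\left(-6\right) 6 \left(6 + 0\right)} = \frac{1}{\left(-36\right) 6} = \frac{1}{-216} = - \frac{1}{216}$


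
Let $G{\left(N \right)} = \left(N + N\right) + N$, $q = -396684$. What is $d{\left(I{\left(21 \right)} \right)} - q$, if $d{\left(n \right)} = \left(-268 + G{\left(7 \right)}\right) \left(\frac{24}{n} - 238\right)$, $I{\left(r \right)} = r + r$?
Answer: $\frac{3187302}{7} \approx 4.5533 \cdot 10^{5}$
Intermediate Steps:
$I{\left(r \right)} = 2 r$
$G{\left(N \right)} = 3 N$ ($G{\left(N \right)} = 2 N + N = 3 N$)
$d{\left(n \right)} = 58786 - \frac{5928}{n}$ ($d{\left(n \right)} = \left(-268 + 3 \cdot 7\right) \left(\frac{24}{n} - 238\right) = \left(-268 + 21\right) \left(-238 + \frac{24}{n}\right) = - 247 \left(-238 + \frac{24}{n}\right) = 58786 - \frac{5928}{n}$)
$d{\left(I{\left(21 \right)} \right)} - q = \left(58786 - \frac{5928}{2 \cdot 21}\right) - -396684 = \left(58786 - \frac{5928}{42}\right) + 396684 = \left(58786 - \frac{988}{7}\right) + 396684 = \frac{410514}{7} + 396684 = \frac{3187302}{7}$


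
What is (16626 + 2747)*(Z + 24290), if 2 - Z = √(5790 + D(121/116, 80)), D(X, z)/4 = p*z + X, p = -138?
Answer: 470608916 - 19373*I*√32265661/29 ≈ 4.7061e+8 - 3.7946e+6*I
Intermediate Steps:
D(X, z) = -552*z + 4*X (D(X, z) = 4*(-138*z + X) = 4*(X - 138*z) = -552*z + 4*X)
Z = 2 - I*√32265661/29 (Z = 2 - √(5790 + (-552*80 + 4*(121/116))) = 2 - √(5790 + (-44160 + 4*(121*(1/116)))) = 2 - √(5790 + (-44160 + 4*(121/116))) = 2 - √(5790 + (-44160 + 121/29)) = 2 - √(5790 - 1280519/29) = 2 - √(-1112609/29) = 2 - I*√32265661/29 ≈ 2.0 - 195.87*I)
(16626 + 2747)*(Z + 24290) = (16626 + 2747)*((2 - I*√32265661/29) + 24290) = 19373*(24292 - I*√32265661/29) = 470608916 - 19373*I*√32265661/29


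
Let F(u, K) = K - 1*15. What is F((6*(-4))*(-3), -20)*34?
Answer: -1190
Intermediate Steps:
F(u, K) = -15 + K (F(u, K) = K - 15 = -15 + K)
F((6*(-4))*(-3), -20)*34 = (-15 - 20)*34 = -35*34 = -1190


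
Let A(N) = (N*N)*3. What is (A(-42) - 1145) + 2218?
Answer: 6365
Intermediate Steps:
A(N) = 3*N² (A(N) = N²*3 = 3*N²)
(A(-42) - 1145) + 2218 = (3*(-42)² - 1145) + 2218 = (3*1764 - 1145) + 2218 = (5292 - 1145) + 2218 = 4147 + 2218 = 6365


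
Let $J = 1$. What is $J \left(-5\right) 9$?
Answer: $-45$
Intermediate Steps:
$J \left(-5\right) 9 = 1 \left(-5\right) 9 = \left(-5\right) 9 = -45$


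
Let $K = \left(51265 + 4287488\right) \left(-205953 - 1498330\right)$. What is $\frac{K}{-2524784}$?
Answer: $\frac{7394462979099}{2524784} \approx 2.9288 \cdot 10^{6}$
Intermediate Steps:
$K = -7394462979099$ ($K = 4338753 \left(-1704283\right) = -7394462979099$)
$\frac{K}{-2524784} = - \frac{7394462979099}{-2524784} = \left(-7394462979099\right) \left(- \frac{1}{2524784}\right) = \frac{7394462979099}{2524784}$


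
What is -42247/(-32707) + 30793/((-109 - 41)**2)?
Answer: 1957704151/735907500 ≈ 2.6603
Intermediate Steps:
-42247/(-32707) + 30793/((-109 - 41)**2) = -42247*(-1/32707) + 30793/((-150)**2) = 42247/32707 + 30793/22500 = 1957704151/735907500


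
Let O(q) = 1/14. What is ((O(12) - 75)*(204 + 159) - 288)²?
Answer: 148085662761/196 ≈ 7.5554e+8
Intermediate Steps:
O(q) = 1/14
((O(12) - 75)*(204 + 159) - 288)² = ((1/14 - 75)*(204 + 159) - 288)² = (-1049/14*363 - 288)² = (-380787/14 - 288)² = (-384819/14)² = 148085662761/196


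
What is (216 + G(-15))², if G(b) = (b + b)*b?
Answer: 443556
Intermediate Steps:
G(b) = 2*b² (G(b) = (2*b)*b = 2*b²)
(216 + G(-15))² = (216 + 2*(-15)²)² = (216 + 2*225)² = (216 + 450)² = 666² = 443556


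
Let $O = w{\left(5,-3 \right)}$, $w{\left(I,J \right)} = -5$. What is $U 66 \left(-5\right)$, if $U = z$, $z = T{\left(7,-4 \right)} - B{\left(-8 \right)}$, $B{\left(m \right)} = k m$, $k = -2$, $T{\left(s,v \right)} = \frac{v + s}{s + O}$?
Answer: $4785$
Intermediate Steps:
$O = -5$
$T{\left(s,v \right)} = \frac{s + v}{-5 + s}$ ($T{\left(s,v \right)} = \frac{v + s}{s - 5} = \frac{s + v}{-5 + s}$)
$B{\left(m \right)} = - 2 m$
$z = - \frac{29}{2}$ ($z = \frac{7 - 4}{-5 + 7} - \left(-2\right) \left(-8\right) = \frac{1}{2} \cdot 3 - 16 = \frac{3}{2} - 16 = - \frac{29}{2} \approx -14.5$)
$U = - \frac{29}{2} \approx -14.5$
$U 66 \left(-5\right) = \left(- \frac{29}{2}\right) 66 \left(-5\right) = \left(-957\right) \left(-5\right) = 4785$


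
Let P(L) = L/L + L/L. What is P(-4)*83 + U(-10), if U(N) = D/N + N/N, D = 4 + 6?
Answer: 166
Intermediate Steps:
D = 10
U(N) = 1 + 10/N (U(N) = 10/N + N/N = 10/N + 1 = 1 + 10/N)
P(L) = 2 (P(L) = 1 + 1 = 2)
P(-4)*83 + U(-10) = 2*83 + (10 - 10)/(-10) = 166 - ⅒*0 = 166 + 0 = 166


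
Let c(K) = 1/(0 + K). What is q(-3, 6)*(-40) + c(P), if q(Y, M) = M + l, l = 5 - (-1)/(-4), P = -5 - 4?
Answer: -3871/9 ≈ -430.11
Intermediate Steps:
P = -9
l = 19/4 (l = 5 - (-1)*(-1)/4 = 5 - 1*¼ = 5 - ¼ = 19/4 ≈ 4.7500)
q(Y, M) = 19/4 + M (q(Y, M) = M + 19/4 = 19/4 + M)
c(K) = 1/K
q(-3, 6)*(-40) + c(P) = (19/4 + 6)*(-40) + 1/(-9) = (43/4)*(-40) - ⅑ = -430 - ⅑ = -3871/9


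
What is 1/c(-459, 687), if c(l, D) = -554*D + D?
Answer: -1/379911 ≈ -2.6322e-6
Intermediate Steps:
c(l, D) = -553*D
1/c(-459, 687) = 1/(-553*687) = 1/(-379911) = -1/379911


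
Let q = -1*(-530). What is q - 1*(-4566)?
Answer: 5096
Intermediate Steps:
q = 530
q - 1*(-4566) = 530 - 1*(-4566) = 530 + 4566 = 5096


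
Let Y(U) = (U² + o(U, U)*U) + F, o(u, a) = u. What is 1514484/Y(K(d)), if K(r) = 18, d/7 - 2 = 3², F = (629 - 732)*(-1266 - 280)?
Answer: 757242/79943 ≈ 9.4723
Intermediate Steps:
F = 159238 (F = -103*(-1546) = 159238)
d = 77 (d = 14 + 7*3² = 14 + 7*9 = 14 + 63 = 77)
Y(U) = 159238 + 2*U² (Y(U) = (U² + U*U) + 159238 = (U² + U²) + 159238 = 2*U² + 159238 = 159238 + 2*U²)
1514484/Y(K(d)) = 1514484/(159238 + 2*18²) = 1514484/(159238 + 2*324) = 1514484/(159238 + 648) = 1514484/159886 = 1514484*(1/159886) = 757242/79943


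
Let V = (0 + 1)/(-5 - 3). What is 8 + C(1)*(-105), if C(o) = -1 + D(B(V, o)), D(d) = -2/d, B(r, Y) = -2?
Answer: 8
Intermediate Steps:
V = -⅛ (V = 1/(-8) = 1*(-⅛) = -⅛ ≈ -0.12500)
C(o) = 0 (C(o) = -1 - 2/(-2) = -1 - 2*(-½) = -1 + 1 = 0)
8 + C(1)*(-105) = 8 + 0*(-105) = 8 + 0 = 8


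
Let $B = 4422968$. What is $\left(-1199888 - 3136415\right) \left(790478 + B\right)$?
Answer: $-22607081530138$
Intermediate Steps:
$\left(-1199888 - 3136415\right) \left(790478 + B\right) = \left(-1199888 - 3136415\right) \left(790478 + 4422968\right) = \left(-4336303\right) 5213446 = -22607081530138$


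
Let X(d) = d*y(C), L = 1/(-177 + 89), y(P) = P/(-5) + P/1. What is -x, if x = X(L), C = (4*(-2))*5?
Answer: -4/11 ≈ -0.36364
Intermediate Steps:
C = -40 (C = -8*5 = -40)
y(P) = 4*P/5 (y(P) = P*(-⅕) + P*1 = -P/5 + P = 4*P/5)
L = -1/88 (L = 1/(-88) = -1/88 ≈ -0.011364)
X(d) = -32*d (X(d) = d*((⅘)*(-40)) = d*(-32) = -32*d)
x = 4/11 (x = -32*(-1/88) = 4/11 ≈ 0.36364)
-x = -1*4/11 = -4/11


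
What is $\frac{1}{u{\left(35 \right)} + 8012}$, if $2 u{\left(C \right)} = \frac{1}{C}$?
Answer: $\frac{70}{560841} \approx 0.00012481$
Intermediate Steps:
$u{\left(C \right)} = \frac{1}{2 C}$
$\frac{1}{u{\left(35 \right)} + 8012} = \frac{1}{\frac{1}{2 \cdot 35} + 8012} = \frac{1}{\frac{1}{2} \cdot \frac{1}{35} + 8012} = \frac{1}{\frac{1}{70} + 8012} = \frac{1}{\frac{560841}{70}} = \frac{70}{560841}$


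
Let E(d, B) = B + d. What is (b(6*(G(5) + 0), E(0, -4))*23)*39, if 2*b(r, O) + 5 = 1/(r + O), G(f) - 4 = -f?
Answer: -45747/20 ≈ -2287.4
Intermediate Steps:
G(f) = 4 - f
b(r, O) = -5/2 + 1/(2*(O + r)) (b(r, O) = -5/2 + 1/(2*(r + O)) = -5/2 + 1/(2*(O + r)))
(b(6*(G(5) + 0), E(0, -4))*23)*39 = (((1 - 5*(-4 + 0) - 30*((4 - 1*5) + 0))/(2*((-4 + 0) + 6*((4 - 1*5) + 0))))*23)*39 = (((1 - 5*(-4) - 30*((4 - 5) + 0))/(2*(-4 + 6*((4 - 5) + 0))))*23)*39 = (((1 + 20 - 30*(-1 + 0))/(2*(-4 + 6*(-1 + 0))))*23)*39 = (((1 + 20 - 30*(-1))/(2*(-4 + 6*(-1))))*23)*39 = (((1 + 20 - 5*(-6))/(2*(-4 - 6)))*23)*39 = (((1/2)*(1 + 20 + 30)/(-10))*23)*39 = (((1/2)*(-1/10)*51)*23)*39 = -51/20*23*39 = -1173/20*39 = -45747/20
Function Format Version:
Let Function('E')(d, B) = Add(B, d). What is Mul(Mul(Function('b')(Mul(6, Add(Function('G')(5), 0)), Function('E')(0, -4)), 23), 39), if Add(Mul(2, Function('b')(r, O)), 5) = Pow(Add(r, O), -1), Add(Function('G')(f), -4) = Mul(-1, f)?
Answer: Rational(-45747, 20) ≈ -2287.4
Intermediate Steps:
Function('G')(f) = Add(4, Mul(-1, f))
Function('b')(r, O) = Add(Rational(-5, 2), Mul(Rational(1, 2), Pow(Add(O, r), -1))) (Function('b')(r, O) = Add(Rational(-5, 2), Mul(Rational(1, 2), Pow(Add(r, O), -1))) = Add(Rational(-5, 2), Mul(Rational(1, 2), Pow(Add(O, r), -1))))
Mul(Mul(Function('b')(Mul(6, Add(Function('G')(5), 0)), Function('E')(0, -4)), 23), 39) = Mul(Mul(Mul(Rational(1, 2), Pow(Add(Add(-4, 0), Mul(6, Add(Add(4, Mul(-1, 5)), 0))), -1), Add(1, Mul(-5, Add(-4, 0)), Mul(-5, Mul(6, Add(Add(4, Mul(-1, 5)), 0))))), 23), 39) = Mul(Mul(Mul(Rational(1, 2), Pow(Add(-4, Mul(6, Add(Add(4, -5), 0))), -1), Add(1, Mul(-5, -4), Mul(-5, Mul(6, Add(Add(4, -5), 0))))), 23), 39) = Mul(Mul(Mul(Rational(1, 2), Pow(Add(-4, Mul(6, Add(-1, 0))), -1), Add(1, 20, Mul(-5, Mul(6, Add(-1, 0))))), 23), 39) = Mul(Mul(Mul(Rational(1, 2), Pow(Add(-4, Mul(6, -1)), -1), Add(1, 20, Mul(-5, Mul(6, -1)))), 23), 39) = Mul(Mul(Mul(Rational(1, 2), Pow(Add(-4, -6), -1), Add(1, 20, Mul(-5, -6))), 23), 39) = Mul(Mul(Mul(Rational(1, 2), Pow(-10, -1), Add(1, 20, 30)), 23), 39) = Mul(Mul(Mul(Rational(1, 2), Rational(-1, 10), 51), 23), 39) = Mul(Mul(Rational(-51, 20), 23), 39) = Mul(Rational(-1173, 20), 39) = Rational(-45747, 20)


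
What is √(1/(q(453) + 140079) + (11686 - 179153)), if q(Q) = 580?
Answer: 12*I*√23009214850247/140659 ≈ 409.23*I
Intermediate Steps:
√(1/(q(453) + 140079) + (11686 - 179153)) = √(1/(580 + 140079) + (11686 - 179153)) = √(1/140659 - 167467) = √(-23555740752/140659) = 12*I*√23009214850247/140659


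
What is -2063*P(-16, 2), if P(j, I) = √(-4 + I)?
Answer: -2063*I*√2 ≈ -2917.5*I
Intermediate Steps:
-2063*P(-16, 2) = -2063*√(-4 + 2) = -2063*I*√2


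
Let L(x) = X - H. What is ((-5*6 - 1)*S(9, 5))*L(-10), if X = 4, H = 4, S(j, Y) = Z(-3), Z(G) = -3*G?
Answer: 0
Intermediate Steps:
S(j, Y) = 9 (S(j, Y) = -3*(-3) = 9)
L(x) = 0 (L(x) = 4 - 1*4 = 4 - 4 = 0)
((-5*6 - 1)*S(9, 5))*L(-10) = ((-5*6 - 1)*9)*0 = ((-30 - 1)*9)*0 = -31*9*0 = -279*0 = 0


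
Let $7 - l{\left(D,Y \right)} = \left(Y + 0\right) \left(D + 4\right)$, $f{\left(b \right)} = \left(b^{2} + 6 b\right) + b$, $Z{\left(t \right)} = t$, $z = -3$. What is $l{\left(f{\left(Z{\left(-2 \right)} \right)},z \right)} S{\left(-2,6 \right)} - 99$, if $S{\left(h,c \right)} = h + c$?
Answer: $-143$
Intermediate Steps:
$S{\left(h,c \right)} = c + h$
$f{\left(b \right)} = b^{2} + 7 b$
$l{\left(D,Y \right)} = 7 - Y \left(4 + D\right)$ ($l{\left(D,Y \right)} = 7 - \left(Y + 0\right) \left(D + 4\right) = 7 - Y \left(4 + D\right)$)
$l{\left(f{\left(Z{\left(-2 \right)} \right)},z \right)} S{\left(-2,6 \right)} - 99 = \left(7 - -12 - - 2 \left(7 - 2\right) \left(-3\right)\right) \left(6 - 2\right) - 99 = \left(7 + 12 - \left(-2\right) 5 \left(-3\right)\right) 4 - 99 = \left(7 + 12 - \left(-10\right) \left(-3\right)\right) 4 - 99 = \left(7 + 12 - 30\right) 4 - 99 = \left(-11\right) 4 - 99 = -44 - 99 = -143$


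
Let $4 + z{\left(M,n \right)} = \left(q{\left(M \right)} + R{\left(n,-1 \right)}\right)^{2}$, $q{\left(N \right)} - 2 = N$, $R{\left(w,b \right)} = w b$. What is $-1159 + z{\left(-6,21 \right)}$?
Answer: $-538$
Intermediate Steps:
$R{\left(w,b \right)} = b w$
$q{\left(N \right)} = 2 + N$
$z{\left(M,n \right)} = -4 + \left(2 + M - n\right)^{2}$ ($z{\left(M,n \right)} = -4 + \left(\left(2 + M\right) - n\right)^{2} = -4 + \left(2 + M - n\right)^{2}$)
$-1159 + z{\left(-6,21 \right)} = -1159 - \left(4 - \left(2 - 6 - 21\right)^{2}\right) = -1159 - \left(4 - \left(-25\right)^{2}\right) = -1159 + \left(-4 + 625\right) = -1159 + 621 = -538$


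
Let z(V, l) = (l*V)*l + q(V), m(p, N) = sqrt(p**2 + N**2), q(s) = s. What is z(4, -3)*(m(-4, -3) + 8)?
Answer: 520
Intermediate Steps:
m(p, N) = sqrt(N**2 + p**2)
z(V, l) = V + V*l**2 (z(V, l) = (l*V)*l + V = (V*l)*l + V = V*l**2 + V = V + V*l**2)
z(4, -3)*(m(-4, -3) + 8) = (4*(1 + (-3)**2))*(sqrt((-3)**2 + (-4)**2) + 8) = (4*(1 + 9))*(sqrt(9 + 16) + 8) = (4*10)*(sqrt(25) + 8) = 40*(5 + 8) = 40*13 = 520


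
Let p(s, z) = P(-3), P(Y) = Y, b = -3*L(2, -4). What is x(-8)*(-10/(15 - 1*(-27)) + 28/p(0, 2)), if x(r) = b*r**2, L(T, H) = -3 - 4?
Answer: -12864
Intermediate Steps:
L(T, H) = -7
b = 21 (b = -3*(-7) = 21)
p(s, z) = -3
x(r) = 21*r**2
x(-8)*(-10/(15 - 1*(-27)) + 28/p(0, 2)) = (21*(-8)**2)*(-10/(15 - 1*(-27)) + 28/(-3)) = (21*64)*(-10/(15 + 27) + 28*(-1/3)) = 1344*(-10/42 - 28/3) = 1344*(-10*1/42 - 28/3) = 1344*(-5/21 - 28/3) = 1344*(-67/7) = -12864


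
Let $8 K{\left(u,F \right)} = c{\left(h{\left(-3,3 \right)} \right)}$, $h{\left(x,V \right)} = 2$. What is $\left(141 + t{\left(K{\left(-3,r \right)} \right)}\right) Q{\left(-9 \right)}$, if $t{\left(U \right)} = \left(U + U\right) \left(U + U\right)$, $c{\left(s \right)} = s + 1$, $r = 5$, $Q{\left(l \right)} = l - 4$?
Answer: $- \frac{29445}{16} \approx -1840.3$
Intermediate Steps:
$Q{\left(l \right)} = -4 + l$
$c{\left(s \right)} = 1 + s$
$K{\left(u,F \right)} = \frac{3}{8}$ ($K{\left(u,F \right)} = \frac{1 + 2}{8} = \frac{1}{8} \cdot 3 = \frac{3}{8}$)
$t{\left(U \right)} = 4 U^{2}$ ($t{\left(U \right)} = 2 U 2 U = 4 U^{2}$)
$\left(141 + t{\left(K{\left(-3,r \right)} \right)}\right) Q{\left(-9 \right)} = \left(141 + 4 \left(\frac{3}{8}\right)^{2}\right) \left(-4 - 9\right) = \left(141 + 4 \cdot \frac{9}{64}\right) \left(-13\right) = \left(141 + \frac{9}{16}\right) \left(-13\right) = \frac{2265}{16} \left(-13\right) = - \frac{29445}{16}$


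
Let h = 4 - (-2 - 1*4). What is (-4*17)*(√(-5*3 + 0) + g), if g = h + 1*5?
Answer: -1020 - 68*I*√15 ≈ -1020.0 - 263.36*I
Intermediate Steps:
h = 10 (h = 4 - (-2 - 4) = 4 - 1*(-6) = 4 + 6 = 10)
g = 15 (g = 10 + 1*5 = 10 + 5 = 15)
(-4*17)*(√(-5*3 + 0) + g) = (-4*17)*(√(-5*3 + 0) + 15) = -68*(√(-15 + 0) + 15) = -68*(√(-15) + 15) = -68*(I*√15 + 15) = -68*(15 + I*√15) = -1020 - 68*I*√15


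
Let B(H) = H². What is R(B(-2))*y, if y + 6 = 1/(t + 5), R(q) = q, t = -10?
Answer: -124/5 ≈ -24.800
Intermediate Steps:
y = -31/5 (y = -6 + 1/(-10 + 5) = -6 + 1/(-5) = -6 - ⅕ = -31/5 ≈ -6.2000)
R(B(-2))*y = (-2)²*(-31/5) = 4*(-31/5) = -124/5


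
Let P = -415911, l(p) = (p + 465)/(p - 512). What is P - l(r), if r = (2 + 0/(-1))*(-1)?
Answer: -213777791/514 ≈ -4.1591e+5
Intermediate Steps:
r = -2 (r = (2 + 0*(-1))*(-1) = (2 + 0)*(-1) = 2*(-1) = -2)
l(p) = (465 + p)/(-512 + p)
P - l(r) = -415911 - (465 - 2)/(-512 - 2) = -415911 - 463/(-514) = -415911 - (-1)*463/514 = -415911 - 1*(-463/514) = -415911 + 463/514 = -213777791/514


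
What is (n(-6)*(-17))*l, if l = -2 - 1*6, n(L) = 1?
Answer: 136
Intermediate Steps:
l = -8 (l = -2 - 6 = -8)
(n(-6)*(-17))*l = (1*(-17))*(-8) = -17*(-8) = 136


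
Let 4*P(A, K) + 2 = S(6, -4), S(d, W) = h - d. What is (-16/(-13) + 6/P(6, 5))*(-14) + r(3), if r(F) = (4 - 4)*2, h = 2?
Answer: 504/13 ≈ 38.769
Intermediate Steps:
S(d, W) = 2 - d
P(A, K) = -3/2 (P(A, K) = -1/2 + (2 - 1*6)/4 = -1/2 + (2 - 6)/4 = -1/2 + (1/4)*(-4) = -1/2 - 1 = -3/2)
r(F) = 0 (r(F) = 0*2 = 0)
(-16/(-13) + 6/P(6, 5))*(-14) + r(3) = (-16/(-13) + 6/(-3/2))*(-14) + 0 = (-16*(-1/13) + 6*(-2/3))*(-14) + 0 = (16/13 - 4)*(-14) + 0 = -36/13*(-14) + 0 = 504/13 + 0 = 504/13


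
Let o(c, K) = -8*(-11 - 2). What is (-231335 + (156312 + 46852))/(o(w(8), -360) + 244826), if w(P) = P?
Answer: -28171/244930 ≈ -0.11502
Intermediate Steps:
o(c, K) = 104 (o(c, K) = -8*(-13) = 104)
(-231335 + (156312 + 46852))/(o(w(8), -360) + 244826) = (-231335 + (156312 + 46852))/(104 + 244826) = (-231335 + 203164)/244930 = -28171*1/244930 = -28171/244930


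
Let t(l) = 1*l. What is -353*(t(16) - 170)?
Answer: 54362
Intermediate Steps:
t(l) = l
-353*(t(16) - 170) = -353*(16 - 170) = -353*(-154) = 54362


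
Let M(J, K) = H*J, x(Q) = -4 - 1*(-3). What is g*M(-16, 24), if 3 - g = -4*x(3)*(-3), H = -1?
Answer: 240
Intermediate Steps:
x(Q) = -1 (x(Q) = -4 + 3 = -1)
M(J, K) = -J
g = 15 (g = 3 - (-4*(-1))*(-3) = 3 - 4*(-3) = 3 - 1*(-12) = 3 + 12 = 15)
g*M(-16, 24) = 15*(-1*(-16)) = 15*16 = 240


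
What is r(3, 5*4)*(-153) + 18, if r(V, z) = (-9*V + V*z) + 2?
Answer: -5337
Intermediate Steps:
r(V, z) = 2 - 9*V + V*z
r(3, 5*4)*(-153) + 18 = (2 - 9*3 + 3*(5*4))*(-153) + 18 = (2 - 27 + 3*20)*(-153) + 18 = (2 - 27 + 60)*(-153) + 18 = 35*(-153) + 18 = -5355 + 18 = -5337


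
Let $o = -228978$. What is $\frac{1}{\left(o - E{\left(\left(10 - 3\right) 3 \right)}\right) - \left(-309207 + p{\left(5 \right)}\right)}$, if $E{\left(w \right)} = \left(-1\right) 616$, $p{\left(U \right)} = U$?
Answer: $\frac{1}{80840} \approx 1.237 \cdot 10^{-5}$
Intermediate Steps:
$E{\left(w \right)} = -616$
$\frac{1}{\left(o - E{\left(\left(10 - 3\right) 3 \right)}\right) - \left(-309207 + p{\left(5 \right)}\right)} = \frac{1}{\left(-228978 - -616\right) + \left(309207 - 5\right)} = \frac{1}{\left(-228978 + 616\right) + \left(309207 - 5\right)} = \frac{1}{-228362 + 309202} = \frac{1}{80840}$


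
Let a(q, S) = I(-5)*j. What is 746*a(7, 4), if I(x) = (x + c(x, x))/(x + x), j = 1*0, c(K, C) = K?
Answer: 0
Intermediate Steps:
j = 0
I(x) = 1 (I(x) = (x + x)/(x + x) = (2*x)/((2*x)) = (2*x)*(1/(2*x)) = 1)
a(q, S) = 0 (a(q, S) = 1*0 = 0)
746*a(7, 4) = 746*0 = 0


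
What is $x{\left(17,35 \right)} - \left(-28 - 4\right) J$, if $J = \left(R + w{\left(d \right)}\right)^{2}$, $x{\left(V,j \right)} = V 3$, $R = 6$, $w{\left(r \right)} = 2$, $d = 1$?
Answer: $2099$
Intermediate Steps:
$x{\left(V,j \right)} = 3 V$
$J = 64$ ($J = \left(6 + 2\right)^{2} = 8^{2} = 64$)
$x{\left(17,35 \right)} - \left(-28 - 4\right) J = 3 \cdot 17 - \left(-28 - 4\right) 64 = 51 - \left(-32\right) 64 = 51 - -2048 = 51 + 2048 = 2099$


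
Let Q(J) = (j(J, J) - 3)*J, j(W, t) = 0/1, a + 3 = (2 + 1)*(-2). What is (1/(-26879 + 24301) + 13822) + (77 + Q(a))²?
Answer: 63516763/2578 ≈ 24638.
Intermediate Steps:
a = -9 (a = -3 + (2 + 1)*(-2) = -3 + 3*(-2) = -3 - 6 = -9)
j(W, t) = 0 (j(W, t) = 0*1 = 0)
Q(J) = -3*J (Q(J) = (0 - 3)*J = -3*J)
(1/(-26879 + 24301) + 13822) + (77 + Q(a))² = (1/(-26879 + 24301) + 13822) + (77 - 3*(-9))² = (1/(-2578) + 13822) + (77 + 27)² = (-1/2578 + 13822) + 104² = 35633115/2578 + 10816 = 63516763/2578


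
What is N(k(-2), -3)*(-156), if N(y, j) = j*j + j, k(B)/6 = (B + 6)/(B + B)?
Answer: -936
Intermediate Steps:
k(B) = 3*(6 + B)/B (k(B) = 6*((B + 6)/(B + B)) = 6*((6 + B)/((2*B))) = 6*((6 + B)*(1/(2*B))) = 6*((6 + B)/(2*B)) = 3*(6 + B)/B)
N(y, j) = j + j² (N(y, j) = j² + j = j + j²)
N(k(-2), -3)*(-156) = -3*(1 - 3)*(-156) = -3*(-2)*(-156) = 6*(-156) = -936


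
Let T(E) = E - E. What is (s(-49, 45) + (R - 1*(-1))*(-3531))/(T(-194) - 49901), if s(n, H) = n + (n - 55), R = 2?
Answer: 10746/49901 ≈ 0.21535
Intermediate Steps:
s(n, H) = -55 + 2*n (s(n, H) = n + (-55 + n) = -55 + 2*n)
T(E) = 0
(s(-49, 45) + (R - 1*(-1))*(-3531))/(T(-194) - 49901) = ((-55 + 2*(-49)) + (2 - 1*(-1))*(-3531))/(0 - 49901) = ((-55 - 98) + (2 + 1)*(-3531))/(-49901) = (-153 + 3*(-3531))*(-1/49901) = (-153 - 10593)*(-1/49901) = -10746*(-1/49901) = 10746/49901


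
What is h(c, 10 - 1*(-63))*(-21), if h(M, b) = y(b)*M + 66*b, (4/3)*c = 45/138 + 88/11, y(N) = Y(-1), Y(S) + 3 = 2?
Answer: -18592623/184 ≈ -1.0105e+5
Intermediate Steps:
Y(S) = -1 (Y(S) = -3 + 2 = -1)
y(N) = -1
c = 1149/184 (c = 3*(45/138 + 88/11)/4 = 3*(45*(1/138) + 88*(1/11))/4 = 3*(15/46 + 8)/4 = (¾)*(383/46) = 1149/184 ≈ 6.2446)
h(M, b) = -M + 66*b
h(c, 10 - 1*(-63))*(-21) = (-1*1149/184 + 66*(10 - 1*(-63)))*(-21) = (-1149/184 + 66*(10 + 63))*(-21) = (-1149/184 + 66*73)*(-21) = (-1149/184 + 4818)*(-21) = (885363/184)*(-21) = -18592623/184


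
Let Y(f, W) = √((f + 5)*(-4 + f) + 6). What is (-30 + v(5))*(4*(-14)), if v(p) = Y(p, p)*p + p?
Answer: 280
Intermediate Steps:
Y(f, W) = √(6 + (-4 + f)*(5 + f)) (Y(f, W) = √((5 + f)*(-4 + f) + 6) = √((-4 + f)*(5 + f) + 6) = √(6 + (-4 + f)*(5 + f)))
v(p) = p + p*√(-14 + p + p²) (v(p) = √(-14 + p + p²)*p + p = p*√(-14 + p + p²) + p = p + p*√(-14 + p + p²))
(-30 + v(5))*(4*(-14)) = (-30 + 5*(1 + √(-14 + 5 + 5²)))*(4*(-14)) = (-30 + 5*(1 + √(-14 + 5 + 25)))*(-56) = (-30 + 5*(1 + √16))*(-56) = (-30 + 5*(1 + 4))*(-56) = (-30 + 5*5)*(-56) = (-30 + 25)*(-56) = -5*(-56) = 280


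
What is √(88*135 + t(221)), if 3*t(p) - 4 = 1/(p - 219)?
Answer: 89*√6/2 ≈ 109.00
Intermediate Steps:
t(p) = 4/3 + 1/(3*(-219 + p)) (t(p) = 4/3 + 1/(3*(p - 219)) = 4/3 + 1/(3*(-219 + p)))
√(88*135 + t(221)) = √(88*135 + (-875 + 4*221)/(3*(-219 + 221))) = √(11880 + (⅓)*(-875 + 884)/2) = √(11880 + (⅓)*(½)*9) = √(11880 + 3/2) = √(23763/2) = 89*√6/2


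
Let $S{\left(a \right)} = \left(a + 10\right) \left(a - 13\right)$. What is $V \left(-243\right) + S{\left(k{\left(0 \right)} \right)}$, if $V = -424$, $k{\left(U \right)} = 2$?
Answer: $102900$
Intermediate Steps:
$S{\left(a \right)} = \left(-13 + a\right) \left(10 + a\right)$ ($S{\left(a \right)} = \left(10 + a\right) \left(-13 + a\right) = \left(-13 + a\right) \left(10 + a\right)$)
$V \left(-243\right) + S{\left(k{\left(0 \right)} \right)} = \left(-424\right) \left(-243\right) - \left(136 - 4\right) = 103032 - 132 = 102900$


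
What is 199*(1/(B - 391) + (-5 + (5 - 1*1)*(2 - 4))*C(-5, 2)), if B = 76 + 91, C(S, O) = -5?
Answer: 2897241/224 ≈ 12934.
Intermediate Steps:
B = 167
199*(1/(B - 391) + (-5 + (5 - 1*1)*(2 - 4))*C(-5, 2)) = 199*(1/(167 - 391) + (-5 + (5 - 1*1)*(2 - 4))*(-5)) = 199*(1/(-224) + (-5 + (5 - 1)*(-2))*(-5)) = 199*(-1/224 + (-5 + 4*(-2))*(-5)) = 199*(-1/224 + (-5 - 8)*(-5)) = 199*(-1/224 - 13*(-5)) = 199*(-1/224 + 65) = 199*(14559/224) = 2897241/224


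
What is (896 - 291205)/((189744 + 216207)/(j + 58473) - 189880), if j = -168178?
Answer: 31848348845/20831191351 ≈ 1.5289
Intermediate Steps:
(896 - 291205)/((189744 + 216207)/(j + 58473) - 189880) = (896 - 291205)/((189744 + 216207)/(-168178 + 58473) - 189880) = -290309/(405951/(-109705) - 189880) = -290309/(405951*(-1/109705) - 189880) = -290309/(-405951/109705 - 189880) = -290309/(-20831191351/109705) = -290309*(-109705/20831191351) = 31848348845/20831191351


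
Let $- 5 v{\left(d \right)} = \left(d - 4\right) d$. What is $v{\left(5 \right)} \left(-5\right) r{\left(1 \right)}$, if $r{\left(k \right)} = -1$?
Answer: $-5$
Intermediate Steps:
$v{\left(d \right)} = - \frac{d \left(-4 + d\right)}{5}$ ($v{\left(d \right)} = - \frac{\left(d - 4\right) d}{5} = - \frac{\left(-4 + d\right) d}{5} = - \frac{d \left(-4 + d\right)}{5}$)
$v{\left(5 \right)} \left(-5\right) r{\left(1 \right)} = \frac{1}{5} \cdot 5 \left(4 - 5\right) \left(-5\right) \left(-1\right) = \frac{1}{5} \cdot 5 \left(-1\right) \left(-5\right) \left(-1\right) = \left(-1\right) \left(-5\right) \left(-1\right) = 5 \left(-1\right) = -5$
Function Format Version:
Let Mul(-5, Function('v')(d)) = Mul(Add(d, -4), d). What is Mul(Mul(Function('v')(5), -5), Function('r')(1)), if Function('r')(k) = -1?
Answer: -5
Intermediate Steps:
Function('v')(d) = Mul(Rational(-1, 5), d, Add(-4, d)) (Function('v')(d) = Mul(Rational(-1, 5), Mul(Add(d, -4), d)) = Mul(Rational(-1, 5), Mul(Add(-4, d), d)) = Mul(Rational(-1, 5), Mul(d, Add(-4, d))) = Mul(Rational(-1, 5), d, Add(-4, d)))
Mul(Mul(Function('v')(5), -5), Function('r')(1)) = Mul(Mul(Mul(Rational(1, 5), 5, Add(4, Mul(-1, 5))), -5), -1) = Mul(Mul(Mul(Rational(1, 5), 5, Add(4, -5)), -5), -1) = Mul(Mul(Mul(Rational(1, 5), 5, -1), -5), -1) = Mul(Mul(-1, -5), -1) = Mul(5, -1) = -5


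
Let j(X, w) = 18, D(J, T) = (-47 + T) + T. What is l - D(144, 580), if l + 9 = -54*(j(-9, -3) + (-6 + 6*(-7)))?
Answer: 498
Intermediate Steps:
D(J, T) = -47 + 2*T
l = 1611 (l = -9 - 54*(18 + (-6 + 6*(-7))) = -9 - 54*(18 + (-6 - 42)) = -9 - 54*(18 - 48) = -9 - 54*(-30) = -9 + 1620 = 1611)
l - D(144, 580) = 1611 - (-47 + 2*580) = 1611 - (-47 + 1160) = 1611 - 1*1113 = 1611 - 1113 = 498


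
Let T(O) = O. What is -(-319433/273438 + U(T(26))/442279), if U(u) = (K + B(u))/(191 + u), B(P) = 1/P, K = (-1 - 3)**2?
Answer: 199273306755862/170580066077421 ≈ 1.1682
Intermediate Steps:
K = 16 (K = (-4)**2 = 16)
U(u) = (16 + 1/u)/(191 + u)
-(-319433/273438 + U(T(26))/442279) = -(-319433/273438 + ((1 + 16*26)/(26*(191 + 26)))/442279) = -(-319433*1/273438 + ((1/26)*(1 + 416)/217)*(1/442279)) = -(-319433/273438 + ((1/26)*(1/217)*417)*(1/442279)) = -(-319433/273438 + (417/5642)*(1/442279)) = -(-319433/273438 + 417/2495338118) = -1*(-199273306755862/170580066077421) = 199273306755862/170580066077421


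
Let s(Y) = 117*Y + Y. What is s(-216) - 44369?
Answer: -69857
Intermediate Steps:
s(Y) = 118*Y
s(-216) - 44369 = 118*(-216) - 44369 = -25488 - 44369 = -69857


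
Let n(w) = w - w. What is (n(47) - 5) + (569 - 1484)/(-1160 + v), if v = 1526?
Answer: -15/2 ≈ -7.5000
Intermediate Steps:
n(w) = 0
(n(47) - 5) + (569 - 1484)/(-1160 + v) = (0 - 5) + (569 - 1484)/(-1160 + 1526) = -5 - 915/366 = -5 - 915*1/366 = -5 - 5/2 = -15/2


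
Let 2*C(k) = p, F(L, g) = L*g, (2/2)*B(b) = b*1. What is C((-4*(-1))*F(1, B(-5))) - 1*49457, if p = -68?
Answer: -49491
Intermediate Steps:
B(b) = b (B(b) = b*1 = b)
C(k) = -34 (C(k) = (½)*(-68) = -34)
C((-4*(-1))*F(1, B(-5))) - 1*49457 = -34 - 1*49457 = -34 - 49457 = -49491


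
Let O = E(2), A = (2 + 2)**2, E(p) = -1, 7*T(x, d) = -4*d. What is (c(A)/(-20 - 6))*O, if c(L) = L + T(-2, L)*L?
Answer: -456/91 ≈ -5.0110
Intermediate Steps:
T(x, d) = -4*d/7 (T(x, d) = (-4*d)/7 = -4*d/7)
A = 16 (A = 4**2 = 16)
O = -1
c(L) = L - 4*L**2/7 (c(L) = L + (-4*L/7)*L = L - 4*L**2/7)
(c(A)/(-20 - 6))*O = (((1/7)*16*(7 - 4*16))/(-20 - 6))*(-1) = (((1/7)*16*(7 - 64))/(-26))*(-1) = (((1/7)*16*(-57))*(-1/26))*(-1) = -912/7*(-1/26)*(-1) = (456/91)*(-1) = -456/91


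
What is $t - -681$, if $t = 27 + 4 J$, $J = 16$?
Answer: $772$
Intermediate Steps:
$t = 91$ ($t = 27 + 4 \cdot 16 = 27 + 64 = 91$)
$t - -681 = 91 - -681 = 91 + 681 = 772$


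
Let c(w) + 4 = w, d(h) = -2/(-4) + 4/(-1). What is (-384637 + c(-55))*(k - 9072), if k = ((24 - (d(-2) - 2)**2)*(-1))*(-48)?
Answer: 3605370912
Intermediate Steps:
d(h) = -7/2 (d(h) = -2*(-1/4) + 4*(-1) = 1/2 - 4 = -7/2)
c(w) = -4 + w
k = -300 (k = ((24 - (-7/2 - 2)**2)*(-1))*(-48) = ((24 - (-11/2)**2)*(-1))*(-48) = ((24 - 1*121/4)*(-1))*(-48) = ((24 - 121/4)*(-1))*(-48) = -25/4*(-1)*(-48) = (25/4)*(-48) = -300)
(-384637 + c(-55))*(k - 9072) = (-384637 + (-4 - 55))*(-300 - 9072) = (-384637 - 59)*(-9372) = -384696*(-9372) = 3605370912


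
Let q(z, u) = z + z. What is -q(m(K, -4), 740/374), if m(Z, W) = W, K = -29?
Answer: 8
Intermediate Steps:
q(z, u) = 2*z
-q(m(K, -4), 740/374) = -2*(-4) = -1*(-8) = 8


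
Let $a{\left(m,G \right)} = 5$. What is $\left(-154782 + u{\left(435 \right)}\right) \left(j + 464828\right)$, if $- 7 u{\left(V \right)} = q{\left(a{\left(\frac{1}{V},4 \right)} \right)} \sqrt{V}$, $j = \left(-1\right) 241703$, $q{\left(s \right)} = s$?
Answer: $-34535733750 - 159375 \sqrt{435} \approx -3.4539 \cdot 10^{10}$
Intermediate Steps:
$j = -241703$
$u{\left(V \right)} = - \frac{5 \sqrt{V}}{7}$
$\left(-154782 + u{\left(435 \right)}\right) \left(j + 464828\right) = \left(-154782 - \frac{5 \sqrt{435}}{7}\right) \left(-241703 + 464828\right) = \left(-154782 - \frac{5 \sqrt{435}}{7}\right) 223125 = -34535733750 - 159375 \sqrt{435}$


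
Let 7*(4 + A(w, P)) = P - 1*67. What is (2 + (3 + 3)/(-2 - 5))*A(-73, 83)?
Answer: -96/49 ≈ -1.9592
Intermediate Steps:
A(w, P) = -95/7 + P/7 (A(w, P) = -4 + (P - 1*67)/7 = -4 + (P - 67)/7 = -4 + (-67 + P)/7 = -4 + (-67/7 + P/7) = -95/7 + P/7)
(2 + (3 + 3)/(-2 - 5))*A(-73, 83) = (2 + (3 + 3)/(-2 - 5))*(-95/7 + (⅐)*83) = (2 + 6/(-7))*(-95/7 + 83/7) = (2 + 6*(-⅐))*(-12/7) = (2 - 6/7)*(-12/7) = (8/7)*(-12/7) = -96/49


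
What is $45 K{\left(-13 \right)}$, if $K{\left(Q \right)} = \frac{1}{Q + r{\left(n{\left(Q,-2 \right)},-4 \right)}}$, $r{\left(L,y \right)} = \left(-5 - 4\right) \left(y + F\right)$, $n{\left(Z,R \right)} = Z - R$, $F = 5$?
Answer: $- \frac{45}{22} \approx -2.0455$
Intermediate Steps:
$r{\left(L,y \right)} = -45 - 9 y$ ($r{\left(L,y \right)} = \left(-5 - 4\right) \left(y + 5\right) = - 9 \left(5 + y\right) = -45 - 9 y$)
$K{\left(Q \right)} = \frac{1}{-9 + Q}$ ($K{\left(Q \right)} = \frac{1}{Q - 9} = \frac{1}{-9 + Q}$)
$45 K{\left(-13 \right)} = \frac{45}{-9 - 13} = \frac{45}{-22} = 45 \left(- \frac{1}{22}\right) = - \frac{45}{22}$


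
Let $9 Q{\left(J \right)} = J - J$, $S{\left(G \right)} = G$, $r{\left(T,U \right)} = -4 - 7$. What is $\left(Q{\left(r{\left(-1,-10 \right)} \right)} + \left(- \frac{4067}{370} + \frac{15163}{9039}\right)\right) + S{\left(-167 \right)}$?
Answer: $- \frac{589671113}{3344430} \approx -176.31$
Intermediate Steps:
$r{\left(T,U \right)} = -11$ ($r{\left(T,U \right)} = -4 - 7 = -11$)
$Q{\left(J \right)} = 0$ ($Q{\left(J \right)} = \frac{J - J}{9} = \frac{1}{9} \cdot 0 = 0$)
$\left(Q{\left(r{\left(-1,-10 \right)} \right)} + \left(- \frac{4067}{370} + \frac{15163}{9039}\right)\right) + S{\left(-167 \right)} = \left(0 + \left(- \frac{4067}{370} + \frac{15163}{9039}\right)\right) - 167 = \left(0 - \frac{31151303}{3344430}\right) - 167 = - \frac{31151303}{3344430} - 167 = - \frac{589671113}{3344430}$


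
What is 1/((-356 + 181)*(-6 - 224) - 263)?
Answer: 1/39987 ≈ 2.5008e-5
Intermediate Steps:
1/((-356 + 181)*(-6 - 224) - 263) = 1/(-175*(-230) - 263) = 1/(40250 - 263) = 1/39987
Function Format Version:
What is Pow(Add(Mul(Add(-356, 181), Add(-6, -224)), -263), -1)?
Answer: Rational(1, 39987) ≈ 2.5008e-5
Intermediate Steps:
Pow(Add(Mul(Add(-356, 181), Add(-6, -224)), -263), -1) = Pow(Add(Mul(-175, -230), -263), -1) = Pow(Add(40250, -263), -1) = Pow(39987, -1) = Rational(1, 39987)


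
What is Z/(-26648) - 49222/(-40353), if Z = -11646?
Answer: 890809447/537663372 ≈ 1.6568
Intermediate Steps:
Z/(-26648) - 49222/(-40353) = -11646/(-26648) - 49222/(-40353) = -11646*(-1/26648) - 49222*(-1/40353) = 5823/13324 + 49222/40353 = 890809447/537663372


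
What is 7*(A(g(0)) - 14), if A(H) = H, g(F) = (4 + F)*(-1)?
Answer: -126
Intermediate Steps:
g(F) = -4 - F
7*(A(g(0)) - 14) = 7*((-4 - 1*0) - 14) = 7*((-4 + 0) - 14) = 7*(-4 - 14) = 7*(-18) = -126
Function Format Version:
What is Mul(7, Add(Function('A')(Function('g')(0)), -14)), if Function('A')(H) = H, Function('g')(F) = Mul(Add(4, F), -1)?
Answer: -126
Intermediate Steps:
Function('g')(F) = Add(-4, Mul(-1, F))
Mul(7, Add(Function('A')(Function('g')(0)), -14)) = Mul(7, Add(Add(-4, Mul(-1, 0)), -14)) = Mul(7, Add(Add(-4, 0), -14)) = Mul(7, Add(-4, -14)) = Mul(7, -18) = -126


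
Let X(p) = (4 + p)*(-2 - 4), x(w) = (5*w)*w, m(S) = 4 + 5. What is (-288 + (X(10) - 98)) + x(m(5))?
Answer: -65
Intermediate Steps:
m(S) = 9
x(w) = 5*w²
X(p) = -24 - 6*p (X(p) = (4 + p)*(-6) = -24 - 6*p)
(-288 + (X(10) - 98)) + x(m(5)) = (-288 + ((-24 - 6*10) - 98)) + 5*9² = (-288 + ((-24 - 60) - 98)) + 5*81 = (-288 + (-84 - 98)) + 405 = (-288 - 182) + 405 = -470 + 405 = -65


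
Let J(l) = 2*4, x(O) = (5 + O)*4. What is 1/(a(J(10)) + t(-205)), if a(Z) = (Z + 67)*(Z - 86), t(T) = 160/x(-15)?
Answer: -1/5854 ≈ -0.00017082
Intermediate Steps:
x(O) = 20 + 4*O
t(T) = -4 (t(T) = 160/(20 + 4*(-15)) = 160/(20 - 60) = 160/(-40) = 160*(-1/40) = -4)
J(l) = 8
a(Z) = (-86 + Z)*(67 + Z) (a(Z) = (67 + Z)*(-86 + Z) = (-86 + Z)*(67 + Z))
1/(a(J(10)) + t(-205)) = 1/((-5762 + 8² - 19*8) - 4) = 1/((-5762 + 64 - 152) - 4) = 1/(-5850 - 4) = 1/(-5854) = -1/5854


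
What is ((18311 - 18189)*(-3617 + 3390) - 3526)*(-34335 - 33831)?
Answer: 2128142520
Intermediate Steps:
((18311 - 18189)*(-3617 + 3390) - 3526)*(-34335 - 33831) = (122*(-227) - 3526)*(-68166) = (-27694 - 3526)*(-68166) = -31220*(-68166) = 2128142520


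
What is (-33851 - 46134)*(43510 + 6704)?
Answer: -4016366790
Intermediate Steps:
(-33851 - 46134)*(43510 + 6704) = -79985*50214 = -4016366790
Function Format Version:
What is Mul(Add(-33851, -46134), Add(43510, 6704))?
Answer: -4016366790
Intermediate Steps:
Mul(Add(-33851, -46134), Add(43510, 6704)) = Mul(-79985, 50214) = -4016366790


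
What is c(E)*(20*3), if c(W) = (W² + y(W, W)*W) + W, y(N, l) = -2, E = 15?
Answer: 12600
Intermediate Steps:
c(W) = W² - W (c(W) = (W² - 2*W) + W = W² - W)
c(E)*(20*3) = (15*(-1 + 15))*(20*3) = (15*14)*60 = 210*60 = 12600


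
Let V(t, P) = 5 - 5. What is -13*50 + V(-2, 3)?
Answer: -650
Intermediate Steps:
V(t, P) = 0
-13*50 + V(-2, 3) = -13*50 + 0 = -650 + 0 = -650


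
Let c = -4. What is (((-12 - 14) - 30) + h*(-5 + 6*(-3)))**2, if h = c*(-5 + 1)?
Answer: 179776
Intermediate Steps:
h = 16 (h = -4*(-5 + 1) = -4*(-4) = 16)
(((-12 - 14) - 30) + h*(-5 + 6*(-3)))**2 = (((-12 - 14) - 30) + 16*(-5 + 6*(-3)))**2 = ((-26 - 30) + 16*(-5 - 18))**2 = (-56 + 16*(-23))**2 = (-56 - 368)**2 = (-424)**2 = 179776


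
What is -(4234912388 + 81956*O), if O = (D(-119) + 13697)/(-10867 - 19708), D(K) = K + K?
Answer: -129481343217296/30575 ≈ -4.2349e+9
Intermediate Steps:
D(K) = 2*K
O = -13459/30575 (O = (2*(-119) + 13697)/(-10867 - 19708) = (-238 + 13697)/(-30575) = 13459*(-1/30575) = -13459/30575 ≈ -0.44020)
-(4234912388 + 81956*O) = -81956/(1/(-13459/30575 + 51673)) = -81956/(1/(1579888516/30575)) = -81956/30575/1579888516 = -81956*1579888516/30575 = -129481343217296/30575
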